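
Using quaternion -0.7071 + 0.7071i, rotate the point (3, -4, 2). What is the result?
(3, 2, 4)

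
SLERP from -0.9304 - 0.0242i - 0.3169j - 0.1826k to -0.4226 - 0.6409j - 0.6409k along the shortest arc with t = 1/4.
-0.8466 - 0.019i - 0.4251j - 0.3197k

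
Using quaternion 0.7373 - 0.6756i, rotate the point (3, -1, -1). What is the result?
(3, -1.083, 0.909)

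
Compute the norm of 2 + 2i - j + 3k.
√18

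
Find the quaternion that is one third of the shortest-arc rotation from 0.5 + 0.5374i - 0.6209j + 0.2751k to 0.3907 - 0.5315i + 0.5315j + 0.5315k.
0.225 + 0.6552i - 0.7211j - 0.0137k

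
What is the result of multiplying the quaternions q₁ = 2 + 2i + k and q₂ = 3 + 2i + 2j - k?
3 + 8i + 8j + 5k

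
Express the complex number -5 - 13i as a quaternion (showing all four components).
-5 - 13i + 0j + 0k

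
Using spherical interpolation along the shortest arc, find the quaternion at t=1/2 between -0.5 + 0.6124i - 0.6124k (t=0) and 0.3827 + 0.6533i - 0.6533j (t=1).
-0.0754 + 0.814i - 0.4202j - 0.3939k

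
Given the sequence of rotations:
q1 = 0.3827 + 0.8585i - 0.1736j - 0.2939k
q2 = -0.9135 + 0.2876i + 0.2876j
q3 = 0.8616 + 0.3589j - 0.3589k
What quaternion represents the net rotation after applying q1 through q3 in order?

q2 · q1 = -0.5466 - 0.7587i + 0.3532j - 0.0284k
q3 · q2 · q1 = -0.6079 - 0.5371i + 0.3804j + 0.444k
-0.6079 - 0.5371i + 0.3804j + 0.444k


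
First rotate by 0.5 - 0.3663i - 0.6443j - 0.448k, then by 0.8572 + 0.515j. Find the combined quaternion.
0.7604 - 0.5447i - 0.2948j - 0.1954k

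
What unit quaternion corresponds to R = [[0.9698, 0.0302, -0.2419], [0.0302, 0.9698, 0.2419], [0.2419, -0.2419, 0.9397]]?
0.9848 - 0.1228i - 0.1228j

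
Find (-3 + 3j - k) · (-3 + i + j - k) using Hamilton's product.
5 - 5i - 13j + 3k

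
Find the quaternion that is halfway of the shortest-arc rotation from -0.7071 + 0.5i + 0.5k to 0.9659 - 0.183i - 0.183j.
-0.8881 + 0.3626i + 0.0971j + 0.2654k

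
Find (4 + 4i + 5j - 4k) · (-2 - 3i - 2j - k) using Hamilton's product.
10 - 33i - 2j + 11k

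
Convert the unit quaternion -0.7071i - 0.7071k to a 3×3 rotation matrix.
[[0, 0, 1], [0, -1, 0], [1, 0, 0]]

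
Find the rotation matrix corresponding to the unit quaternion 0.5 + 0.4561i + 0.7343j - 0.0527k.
[[-0.0839, 0.7225, 0.6862], [0.6171, 0.5784, -0.5335], [-0.7824, 0.3787, -0.4944]]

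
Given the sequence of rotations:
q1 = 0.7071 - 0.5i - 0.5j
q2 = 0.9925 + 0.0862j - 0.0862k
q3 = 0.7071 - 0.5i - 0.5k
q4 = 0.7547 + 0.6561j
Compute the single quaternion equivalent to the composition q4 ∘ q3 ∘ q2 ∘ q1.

q2 · q1 = 0.7449 - 0.5393i - 0.3922j - 0.0179k
q3 · q2 · q1 = 0.2481 - 0.9499i - 0.0166j - 0.189k
q4 · q3 · q2 · q1 = 0.1981 - 0.8409i + 0.1503j + 0.4806k
0.1981 - 0.8409i + 0.1503j + 0.4806k


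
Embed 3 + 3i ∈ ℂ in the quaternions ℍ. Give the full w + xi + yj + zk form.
3 + 3i + 0j + 0k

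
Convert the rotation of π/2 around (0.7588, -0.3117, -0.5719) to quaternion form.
0.7071 + 0.5366i - 0.2204j - 0.4044k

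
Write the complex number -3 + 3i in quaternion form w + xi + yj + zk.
-3 + 3i + 0j + 0k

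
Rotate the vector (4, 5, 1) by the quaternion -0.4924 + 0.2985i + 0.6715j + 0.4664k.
(2.571, 2.62, 5.341)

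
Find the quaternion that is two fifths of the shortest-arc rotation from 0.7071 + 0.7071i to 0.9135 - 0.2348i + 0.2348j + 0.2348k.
0.915 + 0.3716i + 0.1111j + 0.1111k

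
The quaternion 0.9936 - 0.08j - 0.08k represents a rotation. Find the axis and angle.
axis = (0, -√2/2, -√2/2), θ = 13°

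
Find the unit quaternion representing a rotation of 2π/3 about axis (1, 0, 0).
0.5 + 0.866i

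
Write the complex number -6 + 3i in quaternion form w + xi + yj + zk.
-6 + 3i + 0j + 0k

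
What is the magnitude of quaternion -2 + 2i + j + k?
√10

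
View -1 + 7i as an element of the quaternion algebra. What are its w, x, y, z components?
-1 + 7i + 0j + 0k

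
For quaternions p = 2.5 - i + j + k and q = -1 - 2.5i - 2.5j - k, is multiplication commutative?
No: pq = -1.5 - 3.75i - 10.75j + 1.5k ≠ -1.5 - 6.75i - 3.75j - 8.5k = qp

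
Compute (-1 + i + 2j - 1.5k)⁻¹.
-0.1212 - 0.1212i - 0.2424j + 0.1818k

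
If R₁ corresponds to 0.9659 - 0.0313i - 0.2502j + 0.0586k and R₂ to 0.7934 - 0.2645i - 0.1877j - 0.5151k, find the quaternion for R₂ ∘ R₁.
0.7413 - 0.4202i - 0.3482j - 0.3907k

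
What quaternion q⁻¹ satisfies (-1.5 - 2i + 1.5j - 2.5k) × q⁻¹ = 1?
-0.1017 + 0.1356i - 0.1017j + 0.1695k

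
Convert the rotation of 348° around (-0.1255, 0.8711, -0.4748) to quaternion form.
-0.9945 - 0.0131i + 0.0911j - 0.0496k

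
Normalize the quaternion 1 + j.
0.7071 + 0.7071j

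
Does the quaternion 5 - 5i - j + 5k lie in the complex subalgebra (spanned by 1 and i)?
No. The quaternion 5 - 5i - j + 5k has j-coefficient y = -1 and k-coefficient z = 5, not both zero, so it does not lie in the complex subalgebra spanned by 1 and i.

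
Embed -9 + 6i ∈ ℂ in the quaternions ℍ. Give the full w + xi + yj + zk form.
-9 + 6i + 0j + 0k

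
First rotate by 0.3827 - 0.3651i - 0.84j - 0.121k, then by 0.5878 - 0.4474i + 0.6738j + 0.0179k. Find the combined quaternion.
0.6298 - 0.4523i - 0.2966j + 0.5575k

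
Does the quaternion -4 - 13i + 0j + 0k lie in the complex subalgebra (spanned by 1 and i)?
Yes. The quaternion -4 - 13i has j- and k-coefficients y = z = 0, so it lies in the complex subalgebra spanned by 1 and i.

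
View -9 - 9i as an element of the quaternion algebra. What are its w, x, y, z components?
-9 - 9i + 0j + 0k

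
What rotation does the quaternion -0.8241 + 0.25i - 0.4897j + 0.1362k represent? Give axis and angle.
axis = (0.4414, -0.8645, 0.2404), θ = 291°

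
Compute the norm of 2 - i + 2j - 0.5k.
3.041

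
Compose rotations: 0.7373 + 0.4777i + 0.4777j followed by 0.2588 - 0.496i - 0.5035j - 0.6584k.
0.6683 + 0.0724i - 0.5621j - 0.4819k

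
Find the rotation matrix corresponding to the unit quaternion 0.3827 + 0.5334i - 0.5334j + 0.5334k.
[[-0.1381, -0.9773, 0.1608], [-0.1608, -0.1381, -0.9773], [0.9773, -0.1608, -0.1381]]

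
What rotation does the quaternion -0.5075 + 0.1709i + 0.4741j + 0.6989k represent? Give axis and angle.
axis = (0.1983, 0.5502, 0.8111), θ = 241°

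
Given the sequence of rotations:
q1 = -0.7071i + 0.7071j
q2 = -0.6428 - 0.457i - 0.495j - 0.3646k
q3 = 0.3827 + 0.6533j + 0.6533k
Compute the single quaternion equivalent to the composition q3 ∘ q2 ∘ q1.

q2 · q1 = 0.0269 + 0.7123i - 0.1967j - 0.6732k
q3 · q2 · q1 = 0.5786 - 0.0387i + 0.4076j - 0.7054k
0.5786 - 0.0387i + 0.4076j - 0.7054k


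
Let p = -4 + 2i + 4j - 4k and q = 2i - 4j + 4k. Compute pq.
28 - 8i - 32k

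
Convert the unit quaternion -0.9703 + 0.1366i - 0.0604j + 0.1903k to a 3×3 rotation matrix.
[[0.9203, 0.3528, 0.1692], [-0.3858, 0.8903, 0.2421], [-0.0652, -0.2881, 0.9554]]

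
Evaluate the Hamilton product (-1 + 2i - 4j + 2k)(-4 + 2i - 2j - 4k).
10i + 30j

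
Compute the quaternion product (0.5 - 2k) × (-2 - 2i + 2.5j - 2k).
-5 + 4i + 5.25j + 3k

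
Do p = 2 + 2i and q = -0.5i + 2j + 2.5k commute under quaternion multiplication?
No: pq = 1 - i - j + 9k ≠ 1 - i + 9j + k = qp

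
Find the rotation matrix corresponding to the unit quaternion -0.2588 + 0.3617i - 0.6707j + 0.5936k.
[[-0.6044, -0.1779, 0.7766], [-0.7924, 0.0336, -0.609], [0.0823, -0.9835, -0.1613]]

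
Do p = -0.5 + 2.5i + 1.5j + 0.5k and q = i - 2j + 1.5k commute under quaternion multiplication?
No: pq = -0.25 + 2.75i - 2.25j - 7.25k ≠ -0.25 - 3.75i + 4.25j + 5.75k = qp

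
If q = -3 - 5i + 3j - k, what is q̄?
-3 + 5i - 3j + k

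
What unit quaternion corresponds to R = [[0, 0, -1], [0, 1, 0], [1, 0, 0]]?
0.7071 - 0.7071j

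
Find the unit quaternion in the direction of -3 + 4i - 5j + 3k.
-0.3906 + 0.5208i - 0.6509j + 0.3906k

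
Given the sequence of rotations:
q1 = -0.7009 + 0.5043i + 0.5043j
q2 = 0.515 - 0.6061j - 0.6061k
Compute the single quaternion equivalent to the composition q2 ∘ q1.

q2 · q1 = -0.0553 + 0.5654i + 0.3789j + 0.7305k
-0.0553 + 0.5654i + 0.3789j + 0.7305k


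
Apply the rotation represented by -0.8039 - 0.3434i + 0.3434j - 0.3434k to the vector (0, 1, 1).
(-1.104, -0.26, 0.845)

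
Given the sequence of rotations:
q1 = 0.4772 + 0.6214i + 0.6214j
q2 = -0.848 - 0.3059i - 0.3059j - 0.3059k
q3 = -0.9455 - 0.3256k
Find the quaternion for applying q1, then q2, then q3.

q2 · q1 = -0.0245 - 0.4828i - 0.863j - 0.146k
q3 · q2 · q1 = -0.0244 + 0.1755i + 0.9732j + 0.146k
-0.0244 + 0.1755i + 0.9732j + 0.146k


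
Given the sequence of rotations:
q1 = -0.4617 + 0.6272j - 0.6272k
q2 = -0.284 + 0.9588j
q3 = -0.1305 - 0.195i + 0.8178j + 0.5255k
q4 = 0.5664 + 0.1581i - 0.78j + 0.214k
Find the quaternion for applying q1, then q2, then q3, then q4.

q2 · q1 = -0.4702 - 0.6014i - 0.6208j + 0.1781k
q3 · q2 · q1 = 0.3582 + 0.6421i - 0.5848j + 0.3425k
q4 · q3 · q2 · q1 = -0.4281 + 0.2783i - 0.5274j + 0.679k
-0.4281 + 0.2783i - 0.5274j + 0.679k


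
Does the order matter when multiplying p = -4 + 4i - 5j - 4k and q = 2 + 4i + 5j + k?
Yes: pq = 5 + 7i - 50j + 28k ≠ 5 - 23i - 10j - 52k = qp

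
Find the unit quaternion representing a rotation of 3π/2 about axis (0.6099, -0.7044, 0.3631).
-0.7071 + 0.4313i - 0.4981j + 0.2568k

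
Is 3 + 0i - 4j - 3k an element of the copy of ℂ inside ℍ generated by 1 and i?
No. The quaternion 3 - 4j - 3k has j-coefficient y = -4 and k-coefficient z = -3, not both zero, so it does not lie in the complex subalgebra spanned by 1 and i.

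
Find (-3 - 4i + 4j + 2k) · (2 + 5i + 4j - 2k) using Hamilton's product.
2 - 39i - 2j - 26k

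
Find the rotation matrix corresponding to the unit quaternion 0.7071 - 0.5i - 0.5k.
[[0.5, 0.7071, 0.5], [-0.7071, 0, 0.7071], [0.5, -0.7071, 0.5]]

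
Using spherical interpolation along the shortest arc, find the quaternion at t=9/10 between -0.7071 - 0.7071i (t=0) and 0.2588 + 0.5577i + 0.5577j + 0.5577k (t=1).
-0.3228 - 0.6001i - 0.5175j - 0.5175k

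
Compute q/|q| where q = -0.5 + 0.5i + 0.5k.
-0.5774 + 0.5774i + 0.5774k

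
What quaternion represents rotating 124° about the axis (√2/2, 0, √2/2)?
0.4695 + 0.6243i + 0.6243k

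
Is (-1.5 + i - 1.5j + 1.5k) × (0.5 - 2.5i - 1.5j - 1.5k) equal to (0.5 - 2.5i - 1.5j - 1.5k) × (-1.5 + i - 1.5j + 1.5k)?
No: pq = 1.75 + 8.75i - 0.75j - 2.25k ≠ 1.75 - 0.25i + 3.75j + 8.25k = qp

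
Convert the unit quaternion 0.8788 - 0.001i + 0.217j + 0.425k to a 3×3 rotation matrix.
[[0.5446, -0.7474, 0.3805], [0.7465, 0.6387, 0.1862], [-0.3822, 0.1827, 0.9058]]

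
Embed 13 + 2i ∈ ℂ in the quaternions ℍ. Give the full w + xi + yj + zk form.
13 + 2i + 0j + 0k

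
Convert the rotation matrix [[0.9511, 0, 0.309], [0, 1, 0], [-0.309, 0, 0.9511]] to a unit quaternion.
0.9877 + 0.1564j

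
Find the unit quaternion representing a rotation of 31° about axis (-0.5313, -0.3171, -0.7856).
0.9636 - 0.142i - 0.0847j - 0.2099k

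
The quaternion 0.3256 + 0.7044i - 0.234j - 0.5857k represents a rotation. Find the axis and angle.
axis = (0.745, -0.2475, -0.6195), θ = 142°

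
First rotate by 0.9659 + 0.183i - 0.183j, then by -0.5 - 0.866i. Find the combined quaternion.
-0.3245 - 0.928i + 0.0915j + 0.1585k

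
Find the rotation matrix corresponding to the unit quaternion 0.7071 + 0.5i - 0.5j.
[[0.5, -0.5, -0.7071], [-0.5, 0.5, -0.7071], [0.7071, 0.7071, 0]]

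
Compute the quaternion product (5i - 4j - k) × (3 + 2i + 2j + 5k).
3 - 3i - 39j + 15k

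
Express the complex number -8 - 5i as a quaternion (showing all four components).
-8 - 5i + 0j + 0k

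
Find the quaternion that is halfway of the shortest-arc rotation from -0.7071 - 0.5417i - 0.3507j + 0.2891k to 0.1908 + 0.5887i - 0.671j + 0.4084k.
-0.6052 - 0.762i + 0.2159j - 0.0804k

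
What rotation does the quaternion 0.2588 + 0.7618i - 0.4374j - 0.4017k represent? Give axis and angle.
axis = (0.7887, -0.4528, -0.4159), θ = 5π/6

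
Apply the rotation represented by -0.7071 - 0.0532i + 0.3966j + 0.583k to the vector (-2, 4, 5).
(0.003, 4.928, 4.552)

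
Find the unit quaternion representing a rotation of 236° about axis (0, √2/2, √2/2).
-0.4695 + 0.6243j + 0.6243k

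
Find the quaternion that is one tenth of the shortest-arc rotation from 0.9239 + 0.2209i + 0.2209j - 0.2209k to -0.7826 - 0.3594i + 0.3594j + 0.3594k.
0.9264 + 0.24i + 0.163j - 0.24k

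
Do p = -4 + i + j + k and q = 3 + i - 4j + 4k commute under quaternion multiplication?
No: pq = -13 + 7i + 16j - 18k ≠ -13 - 9i + 22j - 8k = qp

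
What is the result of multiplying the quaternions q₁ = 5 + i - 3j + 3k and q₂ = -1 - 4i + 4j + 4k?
-1 - 45i + 7j + 9k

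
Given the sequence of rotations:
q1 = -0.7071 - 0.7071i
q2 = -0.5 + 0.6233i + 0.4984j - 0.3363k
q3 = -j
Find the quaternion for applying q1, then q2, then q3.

q2 · q1 = 0.7943 - 0.0872i - 0.1146j + 0.5902k
q3 · q2 · q1 = -0.1146 - 0.5902i - 0.7943j - 0.0872k
-0.1146 - 0.5902i - 0.7943j - 0.0872k


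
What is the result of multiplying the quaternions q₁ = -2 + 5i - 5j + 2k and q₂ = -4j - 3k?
-14 + 23i + 23j - 14k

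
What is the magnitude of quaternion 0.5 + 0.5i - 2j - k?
2.345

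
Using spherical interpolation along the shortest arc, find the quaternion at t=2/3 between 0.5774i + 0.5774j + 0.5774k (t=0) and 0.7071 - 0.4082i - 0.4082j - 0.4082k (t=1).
-0.5 + 0.5i + 0.5j + 0.5k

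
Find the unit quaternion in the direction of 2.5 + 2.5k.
0.7071 + 0.7071k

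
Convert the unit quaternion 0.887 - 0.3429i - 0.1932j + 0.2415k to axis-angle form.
axis = (-0.7426, -0.4184, 0.523), θ = 55°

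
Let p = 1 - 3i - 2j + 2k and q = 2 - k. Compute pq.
4 - 4i - 7j + 3k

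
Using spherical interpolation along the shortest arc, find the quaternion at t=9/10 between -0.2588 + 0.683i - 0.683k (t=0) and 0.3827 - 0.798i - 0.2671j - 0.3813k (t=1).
-0.3943 + 0.8404i + 0.2522j + 0.2732k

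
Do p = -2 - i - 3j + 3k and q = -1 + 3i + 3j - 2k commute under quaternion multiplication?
No: pq = 20 - 8i + 4j + 7k ≠ 20 - 2i - 10j - 5k = qp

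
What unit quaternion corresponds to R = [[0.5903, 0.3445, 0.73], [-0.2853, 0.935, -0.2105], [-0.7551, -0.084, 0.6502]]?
0.891 + 0.0355i + 0.4167j - 0.1767k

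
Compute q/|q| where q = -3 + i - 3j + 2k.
-0.6255 + 0.2085i - 0.6255j + 0.417k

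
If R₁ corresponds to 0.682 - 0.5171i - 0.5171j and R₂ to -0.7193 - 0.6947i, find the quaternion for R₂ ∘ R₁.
-0.8498 - 0.1018i + 0.372j + 0.3592k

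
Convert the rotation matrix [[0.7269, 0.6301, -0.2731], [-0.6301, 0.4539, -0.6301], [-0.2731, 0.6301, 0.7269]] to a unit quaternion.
0.8526 + 0.3695i - 0.3695k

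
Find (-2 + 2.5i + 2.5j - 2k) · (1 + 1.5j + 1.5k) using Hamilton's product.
-2.75 + 9.25i - 4.25j - 1.25k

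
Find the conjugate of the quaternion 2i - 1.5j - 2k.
-2i + 1.5j + 2k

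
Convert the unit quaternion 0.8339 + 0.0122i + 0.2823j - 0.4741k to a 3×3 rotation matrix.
[[0.3911, 0.7976, 0.4593], [-0.7838, 0.5502, -0.288], [-0.4824, -0.2473, 0.8403]]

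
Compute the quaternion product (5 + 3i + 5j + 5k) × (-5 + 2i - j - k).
-21 - 5i - 17j - 43k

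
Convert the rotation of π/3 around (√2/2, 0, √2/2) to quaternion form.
0.866 + 0.3536i + 0.3536k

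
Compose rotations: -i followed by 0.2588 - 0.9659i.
-0.9659 - 0.2588i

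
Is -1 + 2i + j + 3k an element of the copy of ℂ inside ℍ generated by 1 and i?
No. The quaternion -1 + 2i + j + 3k has j-coefficient y = 1 and k-coefficient z = 3, not both zero, so it does not lie in the complex subalgebra spanned by 1 and i.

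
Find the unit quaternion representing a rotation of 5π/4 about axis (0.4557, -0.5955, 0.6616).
-0.3827 + 0.421i - 0.5502j + 0.6112k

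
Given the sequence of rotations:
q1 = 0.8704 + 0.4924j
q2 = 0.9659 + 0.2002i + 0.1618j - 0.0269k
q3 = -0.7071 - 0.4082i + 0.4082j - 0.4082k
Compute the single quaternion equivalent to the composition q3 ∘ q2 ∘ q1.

q2 · q1 = 0.761 + 0.1875i + 0.6164j + 0.0752k
q3 · q2 · q1 = -0.6825 - 0.1609i - 0.1711j - 0.692k
-0.6825 - 0.1609i - 0.1711j - 0.692k


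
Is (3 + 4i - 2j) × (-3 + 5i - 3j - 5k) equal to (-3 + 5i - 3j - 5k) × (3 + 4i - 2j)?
No: pq = -35 + 13i + 17j - 17k ≠ -35 - 7i - 23j - 13k = qp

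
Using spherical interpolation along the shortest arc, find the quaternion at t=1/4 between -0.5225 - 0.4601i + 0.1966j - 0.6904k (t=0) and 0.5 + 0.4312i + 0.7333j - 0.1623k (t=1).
-0.627 - 0.549i - 0.0792j - 0.547k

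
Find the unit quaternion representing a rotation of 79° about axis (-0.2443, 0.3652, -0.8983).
0.7716 - 0.1554i + 0.2323j - 0.5714k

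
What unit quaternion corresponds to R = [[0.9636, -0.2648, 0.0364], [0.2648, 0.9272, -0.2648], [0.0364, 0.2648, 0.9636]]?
0.9816 + 0.1349i + 0.1349k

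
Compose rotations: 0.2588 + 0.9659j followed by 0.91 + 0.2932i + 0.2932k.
0.2355 - 0.2073i + 0.879j + 0.3591k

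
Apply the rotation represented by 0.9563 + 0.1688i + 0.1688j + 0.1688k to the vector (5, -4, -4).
(3.974, -0.581, -6.393)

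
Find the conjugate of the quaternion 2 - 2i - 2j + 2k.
2 + 2i + 2j - 2k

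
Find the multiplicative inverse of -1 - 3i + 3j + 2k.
-0.0435 + 0.1304i - 0.1304j - 0.087k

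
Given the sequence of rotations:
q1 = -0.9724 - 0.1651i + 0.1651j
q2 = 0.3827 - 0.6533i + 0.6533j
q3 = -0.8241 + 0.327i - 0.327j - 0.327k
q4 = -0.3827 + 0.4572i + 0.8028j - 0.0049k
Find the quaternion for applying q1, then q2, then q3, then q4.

q2 · q1 = -0.5879 + 0.5721i - 0.5721j
q3 · q2 · q1 = 0.1103 - 0.8508i + 0.4766j + 0.1922k
q4 · q3 · q2 · q1 = -0.0349 + 0.5327i - 0.1776j + 0.8268k
-0.0349 + 0.5327i - 0.1776j + 0.8268k


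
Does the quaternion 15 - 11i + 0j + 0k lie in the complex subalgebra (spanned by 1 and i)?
Yes. The quaternion 15 - 11i has j- and k-coefficients y = z = 0, so it lies in the complex subalgebra spanned by 1 and i.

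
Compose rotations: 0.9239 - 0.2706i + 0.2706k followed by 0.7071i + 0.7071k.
0.6533i - 0.3827j + 0.6533k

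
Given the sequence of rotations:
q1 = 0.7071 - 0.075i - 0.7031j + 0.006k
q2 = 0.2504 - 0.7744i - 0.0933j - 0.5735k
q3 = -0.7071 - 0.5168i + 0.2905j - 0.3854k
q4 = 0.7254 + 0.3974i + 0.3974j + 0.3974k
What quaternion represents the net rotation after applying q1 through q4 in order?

q2 · q1 = 0.0568 - 0.9701i - 0.1944j + 0.1335k
q3 · q2 · q1 = -0.4336 + 0.6205i + 0.5968j + 0.266k
q4 · q3 · q2 · q1 = -0.904 + 0.1463i + 0.4015j + 0.0112k
-0.904 + 0.1463i + 0.4015j + 0.0112k


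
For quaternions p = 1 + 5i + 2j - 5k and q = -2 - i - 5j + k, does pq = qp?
No: pq = 18 - 34i - 9j - 12k ≠ 18 + 12i - 9j + 34k = qp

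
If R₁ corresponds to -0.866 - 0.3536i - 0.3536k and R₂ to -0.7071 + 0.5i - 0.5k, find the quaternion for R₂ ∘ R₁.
0.6123 - 0.183i + 0.3536j + 0.683k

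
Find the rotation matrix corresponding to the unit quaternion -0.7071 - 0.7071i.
[[1, 0, 0], [0, 0, -1], [0, 1, 0]]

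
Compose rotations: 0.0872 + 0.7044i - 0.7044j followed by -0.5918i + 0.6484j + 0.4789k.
0.8736 + 0.2857i + 0.3939j + 0.0019k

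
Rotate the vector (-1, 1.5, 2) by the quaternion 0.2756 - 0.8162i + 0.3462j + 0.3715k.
(-2.47, 0.862, -0.636)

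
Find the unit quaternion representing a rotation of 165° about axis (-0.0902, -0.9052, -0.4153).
0.1305 - 0.0894i - 0.8975j - 0.4117k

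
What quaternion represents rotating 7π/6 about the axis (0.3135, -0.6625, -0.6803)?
-0.2588 + 0.3028i - 0.6399j - 0.6571k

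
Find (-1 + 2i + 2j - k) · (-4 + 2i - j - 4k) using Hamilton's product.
-2 - 19i - j + 2k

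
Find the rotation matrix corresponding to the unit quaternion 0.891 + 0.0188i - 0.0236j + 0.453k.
[[0.5885, -0.8081, -0.025], [0.8064, 0.5889, -0.0549], [0.0591, 0.0121, 0.9982]]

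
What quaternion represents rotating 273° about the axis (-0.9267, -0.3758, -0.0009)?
-0.7254 - 0.6379i - 0.2587j - 0.0006k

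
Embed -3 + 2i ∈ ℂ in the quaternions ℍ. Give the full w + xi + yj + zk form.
-3 + 2i + 0j + 0k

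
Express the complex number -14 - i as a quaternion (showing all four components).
-14 - i + 0j + 0k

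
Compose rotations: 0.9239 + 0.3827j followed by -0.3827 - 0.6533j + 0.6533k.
-0.1036 - 0.25i - 0.75j + 0.6036k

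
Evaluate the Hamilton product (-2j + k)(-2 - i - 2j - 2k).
-2 + 6i + 3j - 4k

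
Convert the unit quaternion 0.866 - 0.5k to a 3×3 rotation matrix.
[[0.5, 0.866, 0], [-0.866, 0.5, 0], [0, 0, 1]]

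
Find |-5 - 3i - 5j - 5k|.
√84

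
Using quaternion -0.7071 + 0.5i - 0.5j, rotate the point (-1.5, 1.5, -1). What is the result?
(-2.207, 0.793, 0)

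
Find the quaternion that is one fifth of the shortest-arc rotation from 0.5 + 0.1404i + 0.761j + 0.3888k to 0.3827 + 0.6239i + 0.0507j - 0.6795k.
0.5837 + 0.3185i + 0.7292j + 0.1615k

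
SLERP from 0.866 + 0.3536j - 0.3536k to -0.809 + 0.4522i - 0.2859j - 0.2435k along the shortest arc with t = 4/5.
0.8627 - 0.3754i + 0.3154j + 0.1242k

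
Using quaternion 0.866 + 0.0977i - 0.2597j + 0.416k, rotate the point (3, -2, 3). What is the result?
(1.994, -0.416, 4.225)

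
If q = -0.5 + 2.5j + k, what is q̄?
-0.5 - 2.5j - k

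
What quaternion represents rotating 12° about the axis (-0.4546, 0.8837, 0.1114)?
0.9945 - 0.0475i + 0.0924j + 0.0116k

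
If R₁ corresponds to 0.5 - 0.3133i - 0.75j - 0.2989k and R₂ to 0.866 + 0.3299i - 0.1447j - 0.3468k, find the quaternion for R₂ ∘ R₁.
0.3242 - 0.3232i - 0.5146j - 0.725k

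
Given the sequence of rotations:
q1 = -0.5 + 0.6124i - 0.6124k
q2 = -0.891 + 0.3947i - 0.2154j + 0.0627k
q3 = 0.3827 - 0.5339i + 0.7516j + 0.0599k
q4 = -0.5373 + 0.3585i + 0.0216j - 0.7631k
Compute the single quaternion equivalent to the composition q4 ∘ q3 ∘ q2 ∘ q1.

q2 · q1 = 0.2422 - 0.6111i + 0.3878j + 0.6462k
q3 · q2 · q1 = -0.5638 + 0.0993i + 0.6388j + 0.5141k
q4 · q3 · q2 · q1 = 0.6458 + 0.2431i - 0.6155j + 0.3809k
0.6458 + 0.2431i - 0.6155j + 0.3809k


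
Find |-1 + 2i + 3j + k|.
√15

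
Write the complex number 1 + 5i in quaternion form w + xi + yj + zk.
1 + 5i + 0j + 0k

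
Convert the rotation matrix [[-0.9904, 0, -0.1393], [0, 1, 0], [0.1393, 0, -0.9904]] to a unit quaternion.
-0.0698 + 0.9976j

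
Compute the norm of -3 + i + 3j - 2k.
√23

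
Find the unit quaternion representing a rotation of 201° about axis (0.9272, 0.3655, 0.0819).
-0.1822 + 0.9117i + 0.3594j + 0.0805k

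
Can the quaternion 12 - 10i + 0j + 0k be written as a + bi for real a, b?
Yes. The quaternion 12 - 10i has j- and k-coefficients y = z = 0, so it lies in the complex subalgebra spanned by 1 and i.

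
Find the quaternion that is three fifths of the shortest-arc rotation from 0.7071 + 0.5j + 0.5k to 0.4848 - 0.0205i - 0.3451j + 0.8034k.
0.646 - 0.0136i - 0.0008j + 0.7632k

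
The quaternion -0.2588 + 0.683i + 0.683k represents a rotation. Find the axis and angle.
axis = (√2/2, 0, √2/2), θ = 7π/6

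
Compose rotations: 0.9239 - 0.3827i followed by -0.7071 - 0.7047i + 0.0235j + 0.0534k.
-0.923 - 0.3805i + 0.0013j + 0.0583k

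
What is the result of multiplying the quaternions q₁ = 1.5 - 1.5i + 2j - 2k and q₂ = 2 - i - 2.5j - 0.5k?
5.5 - 10.5i + 1.5j + k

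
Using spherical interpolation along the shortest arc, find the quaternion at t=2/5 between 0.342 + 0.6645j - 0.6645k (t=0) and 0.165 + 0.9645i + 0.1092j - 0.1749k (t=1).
0.3375 + 0.5023i + 0.5456j - 0.5798k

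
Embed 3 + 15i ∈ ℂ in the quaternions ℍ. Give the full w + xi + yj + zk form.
3 + 15i + 0j + 0k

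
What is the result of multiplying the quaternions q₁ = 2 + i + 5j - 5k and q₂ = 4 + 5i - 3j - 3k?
3 - 16i - 8j - 54k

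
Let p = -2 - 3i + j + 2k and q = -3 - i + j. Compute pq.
2 + 9i - 7j - 8k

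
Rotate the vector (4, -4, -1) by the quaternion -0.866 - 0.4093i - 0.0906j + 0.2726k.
(1.221, -2.899, -4.807)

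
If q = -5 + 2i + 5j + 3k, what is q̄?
-5 - 2i - 5j - 3k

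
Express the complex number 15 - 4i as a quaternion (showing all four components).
15 - 4i + 0j + 0k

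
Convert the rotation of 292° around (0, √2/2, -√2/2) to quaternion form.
-0.829 + 0.3954j - 0.3954k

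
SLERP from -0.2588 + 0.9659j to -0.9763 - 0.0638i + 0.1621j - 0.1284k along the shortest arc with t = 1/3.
-0.5966 - 0.0261i + 0.8004j - 0.0526k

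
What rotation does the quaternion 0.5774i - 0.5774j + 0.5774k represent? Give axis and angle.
axis = (√3/3, -√3/3, √3/3), θ = π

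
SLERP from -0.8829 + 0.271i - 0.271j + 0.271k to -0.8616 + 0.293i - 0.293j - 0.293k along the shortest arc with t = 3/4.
-0.8947 + 0.2965i - 0.2965j - 0.1538k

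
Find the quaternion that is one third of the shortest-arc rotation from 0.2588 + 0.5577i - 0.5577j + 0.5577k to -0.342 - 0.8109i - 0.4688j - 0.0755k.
0.347 + 0.7791i - 0.2348j + 0.4663k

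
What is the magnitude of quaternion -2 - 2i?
√8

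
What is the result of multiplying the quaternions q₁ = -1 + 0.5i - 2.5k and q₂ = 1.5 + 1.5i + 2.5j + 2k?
2.75 + 5.5i - 7.25j - 4.5k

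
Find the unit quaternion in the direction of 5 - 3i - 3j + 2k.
0.7293 - 0.4376i - 0.4376j + 0.2917k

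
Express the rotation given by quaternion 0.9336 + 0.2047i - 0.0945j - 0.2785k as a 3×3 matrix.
[[0.827, 0.4813, -0.2905], [-0.5587, 0.7611, -0.3296], [0.0624, 0.4349, 0.8983]]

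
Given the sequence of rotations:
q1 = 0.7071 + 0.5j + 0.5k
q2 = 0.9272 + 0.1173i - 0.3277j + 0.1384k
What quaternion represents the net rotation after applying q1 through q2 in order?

q2 · q1 = 0.7503 - 0.1501i + 0.1732j + 0.6201k
0.7503 - 0.1501i + 0.1732j + 0.6201k


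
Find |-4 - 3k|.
5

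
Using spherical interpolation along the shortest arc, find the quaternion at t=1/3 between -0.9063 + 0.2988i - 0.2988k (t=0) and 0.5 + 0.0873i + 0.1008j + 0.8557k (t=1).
-0.8289 + 0.1802i - 0.0372j - 0.5283k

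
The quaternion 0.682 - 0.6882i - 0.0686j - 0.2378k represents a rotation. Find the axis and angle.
axis = (-0.941, -0.0938, -0.3252), θ = 94°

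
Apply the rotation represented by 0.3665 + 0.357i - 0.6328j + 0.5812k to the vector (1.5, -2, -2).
(1.139, 1.817, 2.378)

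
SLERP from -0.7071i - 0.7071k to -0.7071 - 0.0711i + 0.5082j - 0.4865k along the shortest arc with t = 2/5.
-0.3459 - 0.5301i + 0.2486j - 0.7332k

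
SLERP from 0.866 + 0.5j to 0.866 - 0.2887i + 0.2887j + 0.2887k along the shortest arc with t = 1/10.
0.8746 - 0.0299i + 0.483j + 0.0299k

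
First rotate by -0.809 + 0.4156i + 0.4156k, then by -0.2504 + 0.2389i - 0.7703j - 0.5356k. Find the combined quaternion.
0.3259 - 0.6175i + 0.3013j + 0.6494k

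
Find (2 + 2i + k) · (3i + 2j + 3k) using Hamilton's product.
-9 + 4i + j + 10k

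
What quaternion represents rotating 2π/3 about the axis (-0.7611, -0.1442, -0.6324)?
0.5 - 0.6591i - 0.1249j - 0.5477k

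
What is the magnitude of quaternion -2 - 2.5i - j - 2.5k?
4.183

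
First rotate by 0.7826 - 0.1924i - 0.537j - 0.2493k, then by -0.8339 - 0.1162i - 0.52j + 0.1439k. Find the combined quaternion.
-0.9183 + 0.2764i - 0.0158j + 0.2829k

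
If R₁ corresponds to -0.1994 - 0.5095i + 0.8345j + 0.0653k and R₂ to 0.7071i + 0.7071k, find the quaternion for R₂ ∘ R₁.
0.3141 - 0.7311i - 0.4064j + 0.4491k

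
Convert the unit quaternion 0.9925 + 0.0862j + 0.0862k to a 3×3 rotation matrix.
[[0.9703, -0.1711, 0.1711], [0.1711, 0.9851, 0.0149], [-0.1711, 0.0149, 0.9851]]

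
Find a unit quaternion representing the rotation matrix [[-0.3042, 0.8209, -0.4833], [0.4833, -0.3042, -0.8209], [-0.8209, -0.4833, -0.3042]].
-0.1478 - 0.571i - 0.571j + 0.571k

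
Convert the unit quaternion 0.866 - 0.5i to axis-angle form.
axis = (-1, 0, 0), θ = π/3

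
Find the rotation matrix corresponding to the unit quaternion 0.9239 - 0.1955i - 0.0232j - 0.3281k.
[[0.7836, 0.6153, 0.0854], [-0.5972, 0.7083, 0.3765], [0.1712, -0.346, 0.9225]]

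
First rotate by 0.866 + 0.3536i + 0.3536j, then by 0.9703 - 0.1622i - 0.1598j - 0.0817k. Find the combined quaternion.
0.9541 + 0.2315i + 0.1758j - 0.0716k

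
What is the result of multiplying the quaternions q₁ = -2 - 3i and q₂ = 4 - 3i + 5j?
-17 - 6i - 10j - 15k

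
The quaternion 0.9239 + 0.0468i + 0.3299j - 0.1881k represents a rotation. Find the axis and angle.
axis = (0.1223, 0.8622, -0.4916), θ = π/4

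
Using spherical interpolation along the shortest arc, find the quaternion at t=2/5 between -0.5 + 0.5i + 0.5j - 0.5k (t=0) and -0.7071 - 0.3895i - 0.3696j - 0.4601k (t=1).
-0.7483 + 0.1665i + 0.1771j - 0.6172k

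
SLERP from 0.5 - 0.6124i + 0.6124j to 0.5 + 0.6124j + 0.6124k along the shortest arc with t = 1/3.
0.5485 - 0.4411i + 0.6718j + 0.2307k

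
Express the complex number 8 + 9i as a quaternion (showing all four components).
8 + 9i + 0j + 0k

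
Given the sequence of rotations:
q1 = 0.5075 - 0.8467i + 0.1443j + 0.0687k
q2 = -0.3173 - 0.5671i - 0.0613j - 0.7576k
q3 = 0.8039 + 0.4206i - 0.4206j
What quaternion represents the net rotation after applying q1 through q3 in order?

q2 · q1 = -0.5803 + 0.086i + 0.6035j - 0.54k
q3 · q2 · q1 = -0.2488 + 0.0522i + 0.9564j - 0.1441k
-0.2488 + 0.0522i + 0.9564j - 0.1441k


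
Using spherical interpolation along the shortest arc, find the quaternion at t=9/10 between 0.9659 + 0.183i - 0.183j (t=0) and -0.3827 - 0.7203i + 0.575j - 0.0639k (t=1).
0.4658 + 0.6879i - 0.5534j + 0.0592k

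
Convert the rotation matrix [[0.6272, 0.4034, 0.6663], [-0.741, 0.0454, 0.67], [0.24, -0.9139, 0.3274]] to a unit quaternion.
0.7071 - 0.56i + 0.1507j - 0.4046k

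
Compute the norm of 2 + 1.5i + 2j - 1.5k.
3.536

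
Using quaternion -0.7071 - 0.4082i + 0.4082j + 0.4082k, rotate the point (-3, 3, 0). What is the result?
(-0.268, 3.732, 2)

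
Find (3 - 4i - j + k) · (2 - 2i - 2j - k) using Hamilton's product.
-3 - 11i - 14j + 5k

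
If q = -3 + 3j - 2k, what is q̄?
-3 - 3j + 2k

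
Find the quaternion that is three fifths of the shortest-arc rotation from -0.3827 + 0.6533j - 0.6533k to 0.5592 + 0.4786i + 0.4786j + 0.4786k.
-0.618 - 0.3559i - 0.0109j - 0.7009k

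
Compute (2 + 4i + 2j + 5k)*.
2 - 4i - 2j - 5k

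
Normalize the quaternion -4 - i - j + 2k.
-0.8528 - 0.2132i - 0.2132j + 0.4264k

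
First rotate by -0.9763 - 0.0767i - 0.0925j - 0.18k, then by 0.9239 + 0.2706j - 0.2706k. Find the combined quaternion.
-0.9257 - 0.1446i - 0.3289j + 0.1186k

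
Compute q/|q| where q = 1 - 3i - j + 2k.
0.2582 - 0.7746i - 0.2582j + 0.5164k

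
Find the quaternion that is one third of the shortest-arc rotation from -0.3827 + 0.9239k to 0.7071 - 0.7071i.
-0.6101 + 0.3077i + 0.7301k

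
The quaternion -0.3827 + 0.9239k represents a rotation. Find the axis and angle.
axis = (0, 0, 1), θ = 5π/4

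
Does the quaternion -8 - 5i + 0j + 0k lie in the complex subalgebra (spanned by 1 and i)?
Yes. The quaternion -8 - 5i has j- and k-coefficients y = z = 0, so it lies in the complex subalgebra spanned by 1 and i.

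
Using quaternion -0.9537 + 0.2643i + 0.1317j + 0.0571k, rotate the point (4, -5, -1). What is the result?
(3.164, -4.945, 2.745)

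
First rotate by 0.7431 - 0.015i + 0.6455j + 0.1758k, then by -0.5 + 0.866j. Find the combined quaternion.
-0.9306 + 0.1597i + 0.3208j - 0.0749k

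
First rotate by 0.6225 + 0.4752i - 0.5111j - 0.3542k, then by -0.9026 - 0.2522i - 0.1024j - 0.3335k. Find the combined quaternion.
-0.6125 - 0.7201i + 0.1498j + 0.2897k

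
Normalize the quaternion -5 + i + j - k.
-0.9449 + 0.189i + 0.189j - 0.189k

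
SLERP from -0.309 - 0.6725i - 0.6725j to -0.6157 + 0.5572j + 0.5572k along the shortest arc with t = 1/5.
-0.11 - 0.6123i - 0.7674j - 0.1551k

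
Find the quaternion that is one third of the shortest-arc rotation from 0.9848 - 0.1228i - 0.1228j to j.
0.8158 - 0.1017i - 0.5693j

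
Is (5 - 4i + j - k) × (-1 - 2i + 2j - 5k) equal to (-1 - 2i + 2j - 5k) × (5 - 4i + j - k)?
No: pq = -20 - 9i - 9j - 30k ≠ -20 - 3i + 27j - 18k = qp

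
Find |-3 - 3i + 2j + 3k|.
√31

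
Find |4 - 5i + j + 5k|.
√67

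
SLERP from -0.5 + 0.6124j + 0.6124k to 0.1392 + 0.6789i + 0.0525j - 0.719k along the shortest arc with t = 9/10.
-0.1912 - 0.6355i + 0.0255j + 0.7476k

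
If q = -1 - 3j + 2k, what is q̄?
-1 + 3j - 2k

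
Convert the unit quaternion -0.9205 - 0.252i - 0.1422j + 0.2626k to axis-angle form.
axis = (-0.6449, -0.3639, 0.672), θ = 314°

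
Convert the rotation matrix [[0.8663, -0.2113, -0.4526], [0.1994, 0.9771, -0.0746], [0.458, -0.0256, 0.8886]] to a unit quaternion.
0.9659 + 0.0127i - 0.2357j + 0.1063k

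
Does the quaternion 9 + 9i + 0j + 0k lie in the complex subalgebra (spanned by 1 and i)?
Yes. The quaternion 9 + 9i has j- and k-coefficients y = z = 0, so it lies in the complex subalgebra spanned by 1 and i.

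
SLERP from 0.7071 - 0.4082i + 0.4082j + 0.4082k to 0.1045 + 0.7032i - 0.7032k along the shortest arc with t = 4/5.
0.0801 - 0.7014i + 0.098j + 0.7014k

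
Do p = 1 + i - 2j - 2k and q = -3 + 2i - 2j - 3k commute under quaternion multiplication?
No: pq = -15 + i + 3j + 5k ≠ -15 - 3i + 5j + k = qp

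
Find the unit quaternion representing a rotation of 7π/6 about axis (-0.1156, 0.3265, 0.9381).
-0.2588 - 0.1117i + 0.3154j + 0.9061k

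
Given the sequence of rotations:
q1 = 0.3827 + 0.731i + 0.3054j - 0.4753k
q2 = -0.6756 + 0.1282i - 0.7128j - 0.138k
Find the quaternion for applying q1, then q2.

q2 · q1 = -0.2002 - 0.0639i - 0.5191j + 0.8285k
-0.2002 - 0.0639i - 0.5191j + 0.8285k


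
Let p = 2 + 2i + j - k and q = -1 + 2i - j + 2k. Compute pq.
-3 + 3i - 9j + k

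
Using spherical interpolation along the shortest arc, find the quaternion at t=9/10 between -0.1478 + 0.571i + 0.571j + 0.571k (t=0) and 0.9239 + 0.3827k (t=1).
0.8804 + 0.085i + 0.085j + 0.4588k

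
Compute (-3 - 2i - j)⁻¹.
-0.2143 + 0.1429i + 0.0714j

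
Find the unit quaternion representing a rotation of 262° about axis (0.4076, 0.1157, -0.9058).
-0.6561 + 0.3076i + 0.0873j - 0.6836k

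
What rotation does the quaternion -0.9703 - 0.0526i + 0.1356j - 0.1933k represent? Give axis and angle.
axis = (-0.2174, 0.5605, -0.7991), θ = 332°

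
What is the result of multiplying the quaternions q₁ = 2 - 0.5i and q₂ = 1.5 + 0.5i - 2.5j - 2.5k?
3.25 + 0.25i - 6.25j - 3.75k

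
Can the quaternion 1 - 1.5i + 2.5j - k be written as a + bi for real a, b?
No. The quaternion 1 - 1.5i + 2.5j - k has j-coefficient y = 2.5 and k-coefficient z = -1, not both zero, so it does not lie in the complex subalgebra spanned by 1 and i.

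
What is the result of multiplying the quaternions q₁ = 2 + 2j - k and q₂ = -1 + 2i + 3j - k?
-9 + 5i + 2j - 5k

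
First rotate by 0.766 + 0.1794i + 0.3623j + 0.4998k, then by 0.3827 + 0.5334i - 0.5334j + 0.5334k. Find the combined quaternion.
0.1241 + 0.0174i - 0.4408j + 0.8888k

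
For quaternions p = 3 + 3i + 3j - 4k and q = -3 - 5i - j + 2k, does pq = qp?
No: pq = 17 - 22i + 2j + 30k ≠ 17 - 26i - 26j + 6k = qp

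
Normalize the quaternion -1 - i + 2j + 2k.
-0.3162 - 0.3162i + 0.6325j + 0.6325k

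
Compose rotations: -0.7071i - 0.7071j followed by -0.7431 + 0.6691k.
0.9986i + 0.0523j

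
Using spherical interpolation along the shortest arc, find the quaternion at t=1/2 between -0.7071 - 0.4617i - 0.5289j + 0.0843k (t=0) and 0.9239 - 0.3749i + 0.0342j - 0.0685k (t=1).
-0.9404 - 0.05i - 0.3247j + 0.0881k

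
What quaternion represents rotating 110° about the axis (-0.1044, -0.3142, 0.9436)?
0.5736 - 0.0855i - 0.2574j + 0.773k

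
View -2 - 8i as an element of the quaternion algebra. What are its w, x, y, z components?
-2 - 8i + 0j + 0k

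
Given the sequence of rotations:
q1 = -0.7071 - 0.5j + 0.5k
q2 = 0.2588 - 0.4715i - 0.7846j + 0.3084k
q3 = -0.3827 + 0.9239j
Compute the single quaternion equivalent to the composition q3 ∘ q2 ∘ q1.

q2 · q1 = -0.7295 + 0.0953i + 0.6611j + 0.1471k
q3 · q2 · q1 = -0.3316 + 0.0994i - 0.927j - 0.1443k
-0.3316 + 0.0994i - 0.927j - 0.1443k


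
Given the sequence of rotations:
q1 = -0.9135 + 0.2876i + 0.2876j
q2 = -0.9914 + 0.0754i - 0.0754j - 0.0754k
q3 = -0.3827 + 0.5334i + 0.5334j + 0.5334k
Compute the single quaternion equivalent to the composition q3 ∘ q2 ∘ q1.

q2 · q1 = 0.9056 - 0.3323i - 0.2379j + 0.1122k
q3 · q2 · q1 = -0.1023 + 0.797i + 0.337j + 0.4905k
-0.1023 + 0.797i + 0.337j + 0.4905k


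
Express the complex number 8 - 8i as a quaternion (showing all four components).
8 - 8i + 0j + 0k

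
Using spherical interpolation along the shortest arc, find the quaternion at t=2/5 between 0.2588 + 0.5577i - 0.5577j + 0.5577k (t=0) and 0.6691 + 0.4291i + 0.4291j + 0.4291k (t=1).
0.5052 + 0.5968i - 0.1801j + 0.5968k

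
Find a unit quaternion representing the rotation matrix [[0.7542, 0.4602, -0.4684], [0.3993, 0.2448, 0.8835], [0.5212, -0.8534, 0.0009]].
0.7071 - 0.6141i - 0.3499j - 0.0215k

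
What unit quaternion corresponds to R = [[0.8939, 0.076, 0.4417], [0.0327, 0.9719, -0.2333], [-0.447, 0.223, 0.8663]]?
0.9659 + 0.1181i + 0.23j - 0.0112k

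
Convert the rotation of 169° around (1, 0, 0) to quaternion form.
0.0958 + 0.9954i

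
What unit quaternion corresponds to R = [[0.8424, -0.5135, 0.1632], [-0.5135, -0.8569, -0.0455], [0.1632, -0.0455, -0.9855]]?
0.9598i - 0.2675j + 0.085k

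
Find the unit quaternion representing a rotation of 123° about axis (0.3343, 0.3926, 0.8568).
0.4772 + 0.2938i + 0.345j + 0.753k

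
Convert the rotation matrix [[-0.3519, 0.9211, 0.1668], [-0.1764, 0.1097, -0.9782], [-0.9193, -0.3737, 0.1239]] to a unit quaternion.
-0.4695 - 0.3219i - 0.5783j + 0.5844k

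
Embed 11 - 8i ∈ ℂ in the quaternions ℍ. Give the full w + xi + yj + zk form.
11 - 8i + 0j + 0k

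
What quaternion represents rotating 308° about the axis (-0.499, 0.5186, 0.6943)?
-0.8988 - 0.2187i + 0.2273j + 0.3044k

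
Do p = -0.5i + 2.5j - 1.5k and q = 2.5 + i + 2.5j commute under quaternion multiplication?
No: pq = -5.75 + 2.5i + 4.75j - 7.5k ≠ -5.75 - 5i + 7.75j = qp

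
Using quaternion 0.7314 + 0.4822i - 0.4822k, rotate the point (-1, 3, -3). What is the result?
(2.976, 3.031, 0.976)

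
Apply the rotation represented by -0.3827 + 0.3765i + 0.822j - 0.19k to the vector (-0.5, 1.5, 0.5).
(0.536, 0.572, -1.461)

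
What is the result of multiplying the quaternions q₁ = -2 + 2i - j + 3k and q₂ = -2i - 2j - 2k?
8 + 12i + 2j - 2k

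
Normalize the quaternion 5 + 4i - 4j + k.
0.6565 + 0.5252i - 0.5252j + 0.1313k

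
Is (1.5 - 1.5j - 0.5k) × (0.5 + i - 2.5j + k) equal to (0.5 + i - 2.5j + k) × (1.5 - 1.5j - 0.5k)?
No: pq = -2.5 - 1.25i - 5j + 2.75k ≠ -2.5 + 4.25i - 4j - 0.25k = qp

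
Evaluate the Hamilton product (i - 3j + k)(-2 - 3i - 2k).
5 + 4i + 5j - 11k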